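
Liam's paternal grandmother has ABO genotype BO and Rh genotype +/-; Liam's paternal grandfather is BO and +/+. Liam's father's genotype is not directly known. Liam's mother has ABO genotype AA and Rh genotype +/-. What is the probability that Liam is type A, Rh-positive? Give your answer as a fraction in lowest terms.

7/16

Liam's father's ABO genotype from BO × BO: 1/4 BB, 1/2 BO, 1/4 OO.
Crossing each possibility with the mother AA and summing P(type A): 1/4·0 + 1/2·1/2 + 1/4·1 = 1/2.
Similarly for Rh via the father's Rh distribution: P(Rh+) = 7/8.
Independent loci: 1/2 × 7/8 = 7/16.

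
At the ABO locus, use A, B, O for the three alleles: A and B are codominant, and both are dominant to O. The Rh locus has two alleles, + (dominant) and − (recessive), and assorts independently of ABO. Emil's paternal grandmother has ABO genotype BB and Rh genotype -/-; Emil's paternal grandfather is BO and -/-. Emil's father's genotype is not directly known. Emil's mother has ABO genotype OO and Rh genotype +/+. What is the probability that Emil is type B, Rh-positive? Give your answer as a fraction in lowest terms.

3/4

Emil's father's ABO genotype from BB × BO: 1/2 BB, 1/2 BO.
Crossing each possibility with the mother OO and summing P(type B): 1/2·1 + 1/2·1/2 = 3/4.
Similarly for Rh via the father's Rh distribution: P(Rh+) = 1.
Independent loci: 3/4 × 1 = 3/4.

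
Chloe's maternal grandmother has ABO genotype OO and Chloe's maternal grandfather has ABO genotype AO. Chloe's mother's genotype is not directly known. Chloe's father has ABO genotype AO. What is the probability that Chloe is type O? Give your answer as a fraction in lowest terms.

3/8

Chloe's mother's ABO genotype from OO × AO: 1/2 AO, 1/2 OO.
Crossing each possibility with the father AO and summing P(type O): 1/2·1/4 + 1/2·1/2 = 3/8.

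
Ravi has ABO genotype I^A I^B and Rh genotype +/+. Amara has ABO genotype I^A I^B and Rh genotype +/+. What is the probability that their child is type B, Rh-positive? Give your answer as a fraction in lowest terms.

ABO cross I^A I^B × I^A I^B → offspring phenotypes: 1/4 A, 1/4 B, 1/2 AB.
Rh cross +/+ × +/+ → 1 Rh+.
Independent loci: P(type B, Rh-positive) = 1/4 × 1 = 1/4.

1/4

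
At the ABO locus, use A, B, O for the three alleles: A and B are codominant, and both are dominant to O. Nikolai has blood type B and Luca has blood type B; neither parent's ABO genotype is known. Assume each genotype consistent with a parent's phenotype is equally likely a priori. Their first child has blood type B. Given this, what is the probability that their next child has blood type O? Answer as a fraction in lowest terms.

1/20

Possible genotypes: Nikolai ∈ {BB, BO}; Luca ∈ {BB, BO}.
Weight each parental genotype pair by prior × P(type-B child):
  BB × BB: posterior weight 4/15; P(next child type O) = 0.
  BB × BO: posterior weight 4/15; P(next child type O) = 0.
  BO × BB: posterior weight 4/15; P(next child type O) = 0.
  BO × BO: posterior weight 1/5; P(next child type O) = 1/4.
Weighted sum = 1/20.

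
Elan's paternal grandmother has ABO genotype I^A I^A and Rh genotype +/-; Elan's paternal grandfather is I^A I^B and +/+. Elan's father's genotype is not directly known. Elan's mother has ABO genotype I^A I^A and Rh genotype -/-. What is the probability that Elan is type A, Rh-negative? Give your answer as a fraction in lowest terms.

3/16

Elan's father's ABO genotype from I^A I^A × I^A I^B: 1/2 I^A I^A, 1/2 I^A I^B.
Crossing each possibility with the mother I^A I^A and summing P(type A): 1/2·1 + 1/2·1/2 = 3/4.
Similarly for Rh via the father's Rh distribution: P(Rh-) = 1/4.
Independent loci: 3/4 × 1/4 = 3/16.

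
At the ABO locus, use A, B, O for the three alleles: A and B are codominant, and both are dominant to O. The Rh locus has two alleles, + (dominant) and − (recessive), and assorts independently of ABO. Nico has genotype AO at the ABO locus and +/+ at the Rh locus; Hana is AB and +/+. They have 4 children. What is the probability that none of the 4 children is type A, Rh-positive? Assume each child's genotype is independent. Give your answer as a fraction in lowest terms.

1/16

ABO cross AO × AB → 1/2 A, 1/4 B, 1/4 AB.
Rh cross +/+ × +/+ → 1 Rh+; so P(type A, Rh-positive) = 1/2 × 1 = 1/2 per child.
P(not type A, Rh-positive) = 1/2 for one child; (1/2)^4 = 1/16.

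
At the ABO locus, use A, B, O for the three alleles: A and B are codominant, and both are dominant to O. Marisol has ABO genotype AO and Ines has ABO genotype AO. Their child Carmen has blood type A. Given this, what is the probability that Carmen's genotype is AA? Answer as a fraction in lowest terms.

1/3

Cross AO × AO → 1/4 AA, 1/2 AO, 1/4 OO.
Type-A genotypes among offspring: AA (1/4), AO (1/2); total 3/4.
P(AA | type A) = (1/4) / (3/4) = 1/3.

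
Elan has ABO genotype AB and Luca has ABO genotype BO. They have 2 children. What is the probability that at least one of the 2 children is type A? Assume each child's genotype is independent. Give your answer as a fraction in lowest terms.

7/16

ABO cross AB × BO → 1/4 A, 1/2 B, 1/4 AB.
So P(type A) = 1/4 per child.
P(none) = (3/4)^2 = 9/16; P(at least one) = 1 − 9/16 = 7/16.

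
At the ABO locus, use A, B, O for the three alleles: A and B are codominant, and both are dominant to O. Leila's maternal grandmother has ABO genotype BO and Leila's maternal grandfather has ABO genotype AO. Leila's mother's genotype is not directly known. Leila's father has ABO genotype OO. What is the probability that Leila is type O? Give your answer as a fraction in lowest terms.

Leila's mother's ABO genotype from BO × AO: 1/4 AB, 1/4 AO, 1/4 BO, 1/4 OO.
Crossing each possibility with the father OO and summing P(type O): 1/4·0 + 1/4·1/2 + 1/4·1/2 + 1/4·1 = 1/2.

1/2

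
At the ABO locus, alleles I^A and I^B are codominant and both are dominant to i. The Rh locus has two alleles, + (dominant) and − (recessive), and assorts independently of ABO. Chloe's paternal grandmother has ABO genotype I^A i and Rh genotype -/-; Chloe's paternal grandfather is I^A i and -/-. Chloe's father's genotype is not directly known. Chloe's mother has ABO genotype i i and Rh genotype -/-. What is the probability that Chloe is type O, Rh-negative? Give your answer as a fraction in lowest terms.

1/2

Chloe's father's ABO genotype from I^A i × I^A i: 1/4 I^A I^A, 1/2 I^A i, 1/4 i i.
Crossing each possibility with the mother i i and summing P(type O): 1/4·0 + 1/2·1/2 + 1/4·1 = 1/2.
Similarly for Rh via the father's Rh distribution: P(Rh-) = 1.
Independent loci: 1/2 × 1 = 1/2.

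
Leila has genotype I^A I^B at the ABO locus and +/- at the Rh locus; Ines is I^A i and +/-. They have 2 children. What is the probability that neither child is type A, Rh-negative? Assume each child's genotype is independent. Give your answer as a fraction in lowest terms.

ABO cross I^A I^B × I^A i → 1/2 A, 1/4 B, 1/4 AB.
Rh cross +/- × +/- → 3/4 Rh+, 1/4 Rh-; so P(type A, Rh-negative) = 1/2 × 1/4 = 1/8 per child.
P(not type A, Rh-negative) = 7/8 for one child; (7/8)^2 = 49/64.

49/64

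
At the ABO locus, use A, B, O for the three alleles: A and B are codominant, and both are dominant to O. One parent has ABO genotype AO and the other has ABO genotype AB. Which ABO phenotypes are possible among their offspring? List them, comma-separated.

Gametes from AO × AB give offspring ABO genotypes AA, AB, AO, BO, i.e. phenotypes A, B, AB.

A, B, AB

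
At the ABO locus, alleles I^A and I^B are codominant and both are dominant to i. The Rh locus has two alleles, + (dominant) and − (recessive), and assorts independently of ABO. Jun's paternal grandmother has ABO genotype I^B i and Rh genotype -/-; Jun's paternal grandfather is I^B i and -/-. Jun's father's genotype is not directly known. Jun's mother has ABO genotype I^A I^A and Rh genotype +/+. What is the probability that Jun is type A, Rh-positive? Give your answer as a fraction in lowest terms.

Jun's father's ABO genotype from I^B i × I^B i: 1/4 I^B I^B, 1/2 I^B i, 1/4 i i.
Crossing each possibility with the mother I^A I^A and summing P(type A): 1/4·0 + 1/2·1/2 + 1/4·1 = 1/2.
Similarly for Rh via the father's Rh distribution: P(Rh+) = 1.
Independent loci: 1/2 × 1 = 1/2.

1/2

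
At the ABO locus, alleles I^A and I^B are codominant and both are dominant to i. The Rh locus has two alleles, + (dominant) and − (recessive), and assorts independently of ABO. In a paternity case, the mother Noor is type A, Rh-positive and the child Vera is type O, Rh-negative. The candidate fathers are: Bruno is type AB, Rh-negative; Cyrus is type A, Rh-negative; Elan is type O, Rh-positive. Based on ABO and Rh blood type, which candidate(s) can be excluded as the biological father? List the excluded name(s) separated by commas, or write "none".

Bruno

A candidate is excluded only if no genotype consistent with his phenotype could produce a type O, Rh-negative child with a type A, Rh-positive mother.
Bruno (type AB, Rh-): no genotype consistent with that phenotype can produce a type-O Rh- child with a type-A mother.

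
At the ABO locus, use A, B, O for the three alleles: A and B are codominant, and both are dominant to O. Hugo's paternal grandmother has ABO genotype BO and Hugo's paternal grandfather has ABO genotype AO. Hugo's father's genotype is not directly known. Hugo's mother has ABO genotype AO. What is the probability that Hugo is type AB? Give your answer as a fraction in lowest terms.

1/8

Hugo's father's ABO genotype from BO × AO: 1/4 AB, 1/4 AO, 1/4 BO, 1/4 OO.
Crossing each possibility with the mother AO and summing P(type AB): 1/4·1/4 + 1/4·0 + 1/4·1/4 + 1/4·0 = 1/8.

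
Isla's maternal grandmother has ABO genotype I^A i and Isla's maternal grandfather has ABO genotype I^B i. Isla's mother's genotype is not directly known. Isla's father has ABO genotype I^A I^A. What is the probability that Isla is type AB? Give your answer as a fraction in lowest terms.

1/4

Isla's mother's ABO genotype from I^A i × I^B i: 1/4 I^A I^B, 1/4 I^A i, 1/4 I^B i, 1/4 i i.
Crossing each possibility with the father I^A I^A and summing P(type AB): 1/4·1/2 + 1/4·0 + 1/4·1/2 + 1/4·0 = 1/4.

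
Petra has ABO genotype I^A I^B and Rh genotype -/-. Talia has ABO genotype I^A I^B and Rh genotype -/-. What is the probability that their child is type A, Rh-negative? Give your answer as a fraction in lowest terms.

1/4

ABO cross I^A I^B × I^A I^B → offspring phenotypes: 1/4 A, 1/4 B, 1/2 AB.
Rh cross -/- × -/- → 1 Rh-.
Independent loci: P(type A, Rh-negative) = 1/4 × 1 = 1/4.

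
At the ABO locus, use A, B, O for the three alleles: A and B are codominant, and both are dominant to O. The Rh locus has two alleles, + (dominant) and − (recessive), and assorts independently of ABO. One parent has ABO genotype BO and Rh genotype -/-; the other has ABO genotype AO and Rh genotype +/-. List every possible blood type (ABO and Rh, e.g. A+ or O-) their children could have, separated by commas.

O+, O-, A+, A-, B+, B-, AB+, AB-

Gametes from BO × AO give offspring ABO genotypes AB, AO, BO, OO, i.e. phenotypes O, A, B, AB.
Rh cross -/- × +/- → phenotypes Rh+, Rh-.
Combining independently: O+, O-, A+, A-, B+, B-, AB+, AB-.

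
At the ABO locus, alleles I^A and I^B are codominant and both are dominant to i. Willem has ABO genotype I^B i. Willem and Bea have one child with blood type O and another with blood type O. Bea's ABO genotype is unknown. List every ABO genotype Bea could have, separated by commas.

For each candidate genotype of Bea, check whether crossing it with I^B i can produce every observed child phenotype.
  I^A I^A → possible child types {A, AB} ✗
  I^A I^B → possible child types {A, B, AB} ✗
  I^A i → possible child types {O, A, B, AB} ✓
  I^B I^B → possible child types {B} ✗
  I^B i → possible child types {O, B} ✓
  i i → possible child types {O, B} ✓

I^A i, I^B i, i i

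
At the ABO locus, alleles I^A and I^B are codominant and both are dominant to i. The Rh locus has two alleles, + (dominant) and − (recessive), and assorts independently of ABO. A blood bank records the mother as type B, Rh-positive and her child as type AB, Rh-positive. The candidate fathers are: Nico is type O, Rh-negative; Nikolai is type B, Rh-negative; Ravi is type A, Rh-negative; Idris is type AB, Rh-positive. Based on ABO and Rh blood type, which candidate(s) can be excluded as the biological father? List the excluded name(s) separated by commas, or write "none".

Nico, Nikolai

A candidate is excluded only if no genotype consistent with his phenotype could produce a type AB, Rh-positive child with a type B, Rh-positive mother.
Nico (type O, Rh-): no genotype consistent with that phenotype can produce a type-AB Rh+ child with a type-B mother.
Nikolai (type B, Rh-): no genotype consistent with that phenotype can produce a type-AB Rh+ child with a type-B mother.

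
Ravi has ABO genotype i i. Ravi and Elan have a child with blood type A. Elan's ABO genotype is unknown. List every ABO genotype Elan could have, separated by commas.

For each candidate genotype of Elan, check whether crossing it with i i can produce every observed child phenotype.
  I^A I^A → possible child types {A} ✓
  I^A I^B → possible child types {A, B} ✓
  I^A i → possible child types {O, A} ✓
  I^B I^B → possible child types {B} ✗
  I^B i → possible child types {O, B} ✗
  i i → possible child types {O} ✗

I^A I^A, I^A I^B, I^A i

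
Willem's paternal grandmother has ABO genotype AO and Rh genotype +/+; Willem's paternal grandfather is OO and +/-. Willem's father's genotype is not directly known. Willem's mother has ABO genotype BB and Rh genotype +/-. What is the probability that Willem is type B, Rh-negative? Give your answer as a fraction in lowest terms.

Willem's father's ABO genotype from AO × OO: 1/2 AO, 1/2 OO.
Crossing each possibility with the mother BB and summing P(type B): 1/2·1/2 + 1/2·1 = 3/4.
Similarly for Rh via the father's Rh distribution: P(Rh-) = 1/8.
Independent loci: 3/4 × 1/8 = 3/32.

3/32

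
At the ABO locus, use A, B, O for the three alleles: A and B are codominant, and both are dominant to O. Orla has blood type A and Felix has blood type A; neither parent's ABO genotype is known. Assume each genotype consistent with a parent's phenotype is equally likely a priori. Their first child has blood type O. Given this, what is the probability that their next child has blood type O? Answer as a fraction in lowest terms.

1/4

Possible genotypes: Orla ∈ {AA, AO}; Felix ∈ {AA, AO}.
Weight each parental genotype pair by prior × P(type-O child):
  AO × AO: posterior weight 1; P(next child type O) = 1/4.
Weighted sum = 1/4.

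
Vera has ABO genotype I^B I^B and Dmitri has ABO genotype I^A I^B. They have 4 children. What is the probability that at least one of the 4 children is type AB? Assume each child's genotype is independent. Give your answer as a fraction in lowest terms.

15/16

ABO cross I^B I^B × I^A I^B → 1/2 B, 1/2 AB.
So P(type AB) = 1/2 per child.
P(none) = (1/2)^4 = 1/16; P(at least one) = 1 − 1/16 = 15/16.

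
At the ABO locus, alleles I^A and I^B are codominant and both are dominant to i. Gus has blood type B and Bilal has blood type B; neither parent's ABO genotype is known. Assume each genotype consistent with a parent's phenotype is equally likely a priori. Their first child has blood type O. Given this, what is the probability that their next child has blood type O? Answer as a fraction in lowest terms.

1/4

Possible genotypes: Gus ∈ {I^B I^B, I^B i}; Bilal ∈ {I^B I^B, I^B i}.
Weight each parental genotype pair by prior × P(type-O child):
  I^B i × I^B i: posterior weight 1; P(next child type O) = 1/4.
Weighted sum = 1/4.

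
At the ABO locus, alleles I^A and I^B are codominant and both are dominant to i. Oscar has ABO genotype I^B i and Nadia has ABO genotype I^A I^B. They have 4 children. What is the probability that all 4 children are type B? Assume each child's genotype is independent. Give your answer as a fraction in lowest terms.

ABO cross I^B i × I^A I^B → 1/4 A, 1/2 B, 1/4 AB.
So P(type B) = 1/2 per child.
All 4 independent: (1/2)^4 = 1/16.

1/16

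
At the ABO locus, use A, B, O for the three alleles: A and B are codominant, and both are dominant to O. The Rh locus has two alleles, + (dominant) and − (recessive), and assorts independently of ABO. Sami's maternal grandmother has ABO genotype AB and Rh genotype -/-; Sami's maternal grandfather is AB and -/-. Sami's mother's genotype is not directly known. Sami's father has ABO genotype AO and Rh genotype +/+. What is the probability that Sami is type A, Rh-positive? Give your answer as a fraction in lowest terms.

Sami's mother's ABO genotype from AB × AB: 1/4 AA, 1/2 AB, 1/4 BB.
Crossing each possibility with the father AO and summing P(type A): 1/4·1 + 1/2·1/2 + 1/4·0 = 1/2.
Similarly for Rh via the mother's Rh distribution: P(Rh+) = 1.
Independent loci: 1/2 × 1 = 1/2.

1/2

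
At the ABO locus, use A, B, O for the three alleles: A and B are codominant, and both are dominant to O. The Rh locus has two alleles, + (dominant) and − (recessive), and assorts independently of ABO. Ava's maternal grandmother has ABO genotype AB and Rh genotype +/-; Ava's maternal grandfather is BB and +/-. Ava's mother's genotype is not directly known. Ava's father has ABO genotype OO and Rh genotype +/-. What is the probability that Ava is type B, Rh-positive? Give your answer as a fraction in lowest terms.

9/16

Ava's mother's ABO genotype from AB × BB: 1/2 AB, 1/2 BB.
Crossing each possibility with the father OO and summing P(type B): 1/2·1/2 + 1/2·1 = 3/4.
Similarly for Rh via the mother's Rh distribution: P(Rh+) = 3/4.
Independent loci: 3/4 × 3/4 = 9/16.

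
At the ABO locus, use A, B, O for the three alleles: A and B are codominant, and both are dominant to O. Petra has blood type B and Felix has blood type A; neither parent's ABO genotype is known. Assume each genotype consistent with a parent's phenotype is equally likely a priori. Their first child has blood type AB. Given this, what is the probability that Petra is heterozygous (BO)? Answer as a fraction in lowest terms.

Possible genotypes: Petra ∈ {BB, BO}; Felix ∈ {AA, AO}.
Weight each parental genotype pair by prior × P(type-AB child):
  BB × AA: posterior weight 4/9.
  BB × AO: posterior weight 2/9.
  BO × AA: posterior weight 2/9.
  BO × AO: posterior weight 1/9.
Sum the posterior weight over pairs where Petra is BO: 1/3.

1/3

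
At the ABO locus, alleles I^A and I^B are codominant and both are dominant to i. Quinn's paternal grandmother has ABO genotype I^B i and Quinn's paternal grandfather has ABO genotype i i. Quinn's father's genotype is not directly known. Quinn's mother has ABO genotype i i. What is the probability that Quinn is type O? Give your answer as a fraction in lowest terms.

3/4

Quinn's father's ABO genotype from I^B i × i i: 1/2 I^B i, 1/2 i i.
Crossing each possibility with the mother i i and summing P(type O): 1/2·1/2 + 1/2·1 = 3/4.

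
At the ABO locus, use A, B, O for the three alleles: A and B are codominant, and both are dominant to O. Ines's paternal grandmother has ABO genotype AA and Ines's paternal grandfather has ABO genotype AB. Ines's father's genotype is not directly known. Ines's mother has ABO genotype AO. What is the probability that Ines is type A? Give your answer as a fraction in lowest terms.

Ines's father's ABO genotype from AA × AB: 1/2 AA, 1/2 AB.
Crossing each possibility with the mother AO and summing P(type A): 1/2·1 + 1/2·1/2 = 3/4.

3/4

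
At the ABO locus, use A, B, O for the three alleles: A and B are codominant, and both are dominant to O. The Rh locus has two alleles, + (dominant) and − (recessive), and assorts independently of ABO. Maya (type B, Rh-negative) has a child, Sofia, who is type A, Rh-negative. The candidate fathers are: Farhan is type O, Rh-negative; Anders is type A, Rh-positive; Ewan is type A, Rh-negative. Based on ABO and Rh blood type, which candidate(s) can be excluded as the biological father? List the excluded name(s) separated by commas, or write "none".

Farhan

A candidate is excluded only if no genotype consistent with his phenotype could produce a type A, Rh-negative child with a type B, Rh-negative mother.
Farhan (type O, Rh-): no genotype consistent with that phenotype can produce a type-A Rh- child with a type-B mother.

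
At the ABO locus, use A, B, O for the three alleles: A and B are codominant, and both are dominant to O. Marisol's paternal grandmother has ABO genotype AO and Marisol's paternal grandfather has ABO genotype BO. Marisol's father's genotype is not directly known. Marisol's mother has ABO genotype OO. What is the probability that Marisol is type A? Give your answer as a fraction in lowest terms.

1/4

Marisol's father's ABO genotype from AO × BO: 1/4 AB, 1/4 AO, 1/4 BO, 1/4 OO.
Crossing each possibility with the mother OO and summing P(type A): 1/4·1/2 + 1/4·1/2 + 1/4·0 + 1/4·0 = 1/4.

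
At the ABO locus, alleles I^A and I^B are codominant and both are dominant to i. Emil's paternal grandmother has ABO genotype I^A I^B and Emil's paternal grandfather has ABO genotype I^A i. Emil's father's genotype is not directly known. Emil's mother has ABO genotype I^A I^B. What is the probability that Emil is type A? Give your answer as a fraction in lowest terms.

3/8

Emil's father's ABO genotype from I^A I^B × I^A i: 1/4 I^A I^A, 1/4 I^A I^B, 1/4 I^A i, 1/4 I^B i.
Crossing each possibility with the mother I^A I^B and summing P(type A): 1/4·1/2 + 1/4·1/4 + 1/4·1/2 + 1/4·1/4 = 3/8.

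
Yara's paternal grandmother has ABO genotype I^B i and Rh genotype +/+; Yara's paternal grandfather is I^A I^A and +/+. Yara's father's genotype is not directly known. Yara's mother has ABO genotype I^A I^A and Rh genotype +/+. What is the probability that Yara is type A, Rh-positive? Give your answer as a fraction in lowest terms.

Yara's father's ABO genotype from I^B i × I^A I^A: 1/2 I^A I^B, 1/2 I^A i.
Crossing each possibility with the mother I^A I^A and summing P(type A): 1/2·1/2 + 1/2·1 = 3/4.
Similarly for Rh via the father's Rh distribution: P(Rh+) = 1.
Independent loci: 3/4 × 1 = 3/4.

3/4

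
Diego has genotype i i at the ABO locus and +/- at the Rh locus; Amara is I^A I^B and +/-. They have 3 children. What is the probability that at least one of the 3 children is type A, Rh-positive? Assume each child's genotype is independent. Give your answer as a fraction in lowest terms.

ABO cross i i × I^A I^B → 1/2 A, 1/2 B.
Rh cross +/- × +/- → 3/4 Rh+, 1/4 Rh-; so P(type A, Rh-positive) = 1/2 × 3/4 = 3/8 per child.
P(none) = (5/8)^3 = 125/512; P(at least one) = 1 − 125/512 = 387/512.

387/512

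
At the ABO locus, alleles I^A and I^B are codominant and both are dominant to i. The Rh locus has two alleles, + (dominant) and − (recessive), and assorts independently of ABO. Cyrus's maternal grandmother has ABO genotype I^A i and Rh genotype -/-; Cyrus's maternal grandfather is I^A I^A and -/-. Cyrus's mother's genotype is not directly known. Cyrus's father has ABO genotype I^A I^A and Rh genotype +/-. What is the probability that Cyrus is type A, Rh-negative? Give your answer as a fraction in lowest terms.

Cyrus's mother's ABO genotype from I^A i × I^A I^A: 1/2 I^A I^A, 1/2 I^A i.
Crossing each possibility with the father I^A I^A and summing P(type A): 1/2·1 + 1/2·1 = 1.
Similarly for Rh via the mother's Rh distribution: P(Rh-) = 1/2.
Independent loci: 1 × 1/2 = 1/2.

1/2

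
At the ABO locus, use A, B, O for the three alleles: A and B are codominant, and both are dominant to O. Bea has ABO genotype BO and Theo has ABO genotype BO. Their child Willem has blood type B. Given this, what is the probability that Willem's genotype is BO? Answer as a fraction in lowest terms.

2/3

Cross BO × BO → 1/4 BB, 1/2 BO, 1/4 OO.
Type-B genotypes among offspring: BB (1/4), BO (1/2); total 3/4.
P(BO | type B) = (1/2) / (3/4) = 2/3.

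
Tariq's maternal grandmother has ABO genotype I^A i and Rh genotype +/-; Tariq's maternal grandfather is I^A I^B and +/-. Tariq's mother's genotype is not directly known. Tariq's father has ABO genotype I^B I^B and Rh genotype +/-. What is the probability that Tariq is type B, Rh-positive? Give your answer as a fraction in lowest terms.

3/8

Tariq's mother's ABO genotype from I^A i × I^A I^B: 1/4 I^A I^A, 1/4 I^A I^B, 1/4 I^A i, 1/4 I^B i.
Crossing each possibility with the father I^B I^B and summing P(type B): 1/4·0 + 1/4·1/2 + 1/4·1/2 + 1/4·1 = 1/2.
Similarly for Rh via the mother's Rh distribution: P(Rh+) = 3/4.
Independent loci: 1/2 × 3/4 = 3/8.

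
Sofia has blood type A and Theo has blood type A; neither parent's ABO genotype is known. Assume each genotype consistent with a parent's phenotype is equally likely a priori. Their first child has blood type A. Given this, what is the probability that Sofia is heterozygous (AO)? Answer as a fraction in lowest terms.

Possible genotypes: Sofia ∈ {AA, AO}; Theo ∈ {AA, AO}.
Weight each parental genotype pair by prior × P(type-A child):
  AA × AA: posterior weight 4/15.
  AA × AO: posterior weight 4/15.
  AO × AA: posterior weight 4/15.
  AO × AO: posterior weight 1/5.
Sum the posterior weight over pairs where Sofia is AO: 7/15.

7/15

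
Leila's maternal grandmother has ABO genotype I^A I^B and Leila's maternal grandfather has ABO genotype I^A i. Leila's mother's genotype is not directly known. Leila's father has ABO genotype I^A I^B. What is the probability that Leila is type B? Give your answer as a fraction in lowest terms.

Leila's mother's ABO genotype from I^A I^B × I^A i: 1/4 I^A I^A, 1/4 I^A I^B, 1/4 I^A i, 1/4 I^B i.
Crossing each possibility with the father I^A I^B and summing P(type B): 1/4·0 + 1/4·1/4 + 1/4·1/4 + 1/4·1/2 = 1/4.

1/4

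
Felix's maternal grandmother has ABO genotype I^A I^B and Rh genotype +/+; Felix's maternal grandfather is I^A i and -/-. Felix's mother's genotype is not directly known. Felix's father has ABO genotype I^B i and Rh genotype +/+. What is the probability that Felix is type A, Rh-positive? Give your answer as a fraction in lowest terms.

1/4

Felix's mother's ABO genotype from I^A I^B × I^A i: 1/4 I^A I^A, 1/4 I^A I^B, 1/4 I^A i, 1/4 I^B i.
Crossing each possibility with the father I^B i and summing P(type A): 1/4·1/2 + 1/4·1/4 + 1/4·1/4 + 1/4·0 = 1/4.
Similarly for Rh via the mother's Rh distribution: P(Rh+) = 1.
Independent loci: 1/4 × 1 = 1/4.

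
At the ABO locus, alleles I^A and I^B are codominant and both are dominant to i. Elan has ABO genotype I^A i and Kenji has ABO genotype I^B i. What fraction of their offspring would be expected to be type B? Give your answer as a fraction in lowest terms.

1/4

ABO cross I^A i × I^B i → offspring phenotypes: 1/4 O, 1/4 A, 1/4 B, 1/4 AB.
So P(type B) = 1/4.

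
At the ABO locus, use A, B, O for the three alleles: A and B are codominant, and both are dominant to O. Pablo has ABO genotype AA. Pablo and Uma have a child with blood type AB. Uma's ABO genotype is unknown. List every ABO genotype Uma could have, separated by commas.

AB, BB, BO

For each candidate genotype of Uma, check whether crossing it with AA can produce every observed child phenotype.
  AA → possible child types {A} ✗
  AB → possible child types {A, AB} ✓
  AO → possible child types {A} ✗
  BB → possible child types {AB} ✓
  BO → possible child types {A, AB} ✓
  OO → possible child types {A} ✗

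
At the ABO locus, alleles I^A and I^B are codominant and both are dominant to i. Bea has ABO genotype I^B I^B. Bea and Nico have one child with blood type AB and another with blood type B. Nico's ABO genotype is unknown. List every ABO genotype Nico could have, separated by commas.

For each candidate genotype of Nico, check whether crossing it with I^B I^B can produce every observed child phenotype.
  I^A I^A → possible child types {AB} ✗
  I^A I^B → possible child types {B, AB} ✓
  I^A i → possible child types {B, AB} ✓
  I^B I^B → possible child types {B} ✗
  I^B i → possible child types {B} ✗
  i i → possible child types {B} ✗

I^A I^B, I^A i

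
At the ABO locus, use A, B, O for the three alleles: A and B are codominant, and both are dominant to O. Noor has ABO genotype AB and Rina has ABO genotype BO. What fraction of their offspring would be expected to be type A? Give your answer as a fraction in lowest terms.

1/4

ABO cross AB × BO → offspring phenotypes: 1/4 A, 1/2 B, 1/4 AB.
So P(type A) = 1/4.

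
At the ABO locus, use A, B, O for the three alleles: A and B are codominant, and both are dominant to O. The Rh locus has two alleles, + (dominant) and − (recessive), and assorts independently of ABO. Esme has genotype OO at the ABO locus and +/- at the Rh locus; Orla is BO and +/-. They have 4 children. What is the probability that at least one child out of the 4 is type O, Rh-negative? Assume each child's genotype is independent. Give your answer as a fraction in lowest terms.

1695/4096

ABO cross OO × BO → 1/2 O, 1/2 B.
Rh cross +/- × +/- → 3/4 Rh+, 1/4 Rh-; so P(type O, Rh-negative) = 1/2 × 1/4 = 1/8 per child.
P(none) = (7/8)^4 = 2401/4096; P(at least one) = 1 − 2401/4096 = 1695/4096.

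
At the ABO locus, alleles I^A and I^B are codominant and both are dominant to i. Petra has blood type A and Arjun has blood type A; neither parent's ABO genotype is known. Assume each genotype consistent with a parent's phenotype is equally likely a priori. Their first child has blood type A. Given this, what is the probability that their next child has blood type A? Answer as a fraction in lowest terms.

Possible genotypes: Petra ∈ {I^A I^A, I^A i}; Arjun ∈ {I^A I^A, I^A i}.
Weight each parental genotype pair by prior × P(type-A child):
  I^A I^A × I^A I^A: posterior weight 4/15; P(next child type A) = 1.
  I^A I^A × I^A i: posterior weight 4/15; P(next child type A) = 1.
  I^A i × I^A I^A: posterior weight 4/15; P(next child type A) = 1.
  I^A i × I^A i: posterior weight 1/5; P(next child type A) = 3/4.
Weighted sum = 19/20.

19/20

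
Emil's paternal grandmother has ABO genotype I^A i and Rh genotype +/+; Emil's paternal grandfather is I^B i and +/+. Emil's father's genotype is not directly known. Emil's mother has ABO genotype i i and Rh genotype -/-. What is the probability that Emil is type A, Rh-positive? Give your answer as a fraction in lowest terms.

Emil's father's ABO genotype from I^A i × I^B i: 1/4 I^A I^B, 1/4 I^A i, 1/4 I^B i, 1/4 i i.
Crossing each possibility with the mother i i and summing P(type A): 1/4·1/2 + 1/4·1/2 + 1/4·0 + 1/4·0 = 1/4.
Similarly for Rh via the father's Rh distribution: P(Rh+) = 1.
Independent loci: 1/4 × 1 = 1/4.

1/4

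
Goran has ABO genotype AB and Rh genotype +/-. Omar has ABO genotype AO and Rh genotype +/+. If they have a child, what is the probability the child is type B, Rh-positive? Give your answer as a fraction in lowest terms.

ABO cross AB × AO → offspring phenotypes: 1/2 A, 1/4 B, 1/4 AB.
Rh cross +/- × +/+ → 1 Rh+.
Independent loci: P(type B, Rh-positive) = 1/4 × 1 = 1/4.

1/4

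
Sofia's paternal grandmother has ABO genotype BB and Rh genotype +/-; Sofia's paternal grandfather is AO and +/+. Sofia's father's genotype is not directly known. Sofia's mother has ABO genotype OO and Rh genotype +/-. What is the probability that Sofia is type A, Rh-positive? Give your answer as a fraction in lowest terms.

7/32

Sofia's father's ABO genotype from BB × AO: 1/2 AB, 1/2 BO.
Crossing each possibility with the mother OO and summing P(type A): 1/2·1/2 + 1/2·0 = 1/4.
Similarly for Rh via the father's Rh distribution: P(Rh+) = 7/8.
Independent loci: 1/4 × 7/8 = 7/32.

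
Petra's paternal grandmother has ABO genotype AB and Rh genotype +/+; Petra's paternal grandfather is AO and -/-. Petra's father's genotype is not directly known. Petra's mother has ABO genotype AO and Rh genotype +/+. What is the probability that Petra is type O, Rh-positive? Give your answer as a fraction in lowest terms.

Petra's father's ABO genotype from AB × AO: 1/4 AA, 1/4 AB, 1/4 AO, 1/4 BO.
Crossing each possibility with the mother AO and summing P(type O): 1/4·0 + 1/4·0 + 1/4·1/4 + 1/4·1/4 = 1/8.
Similarly for Rh via the father's Rh distribution: P(Rh+) = 1.
Independent loci: 1/8 × 1 = 1/8.

1/8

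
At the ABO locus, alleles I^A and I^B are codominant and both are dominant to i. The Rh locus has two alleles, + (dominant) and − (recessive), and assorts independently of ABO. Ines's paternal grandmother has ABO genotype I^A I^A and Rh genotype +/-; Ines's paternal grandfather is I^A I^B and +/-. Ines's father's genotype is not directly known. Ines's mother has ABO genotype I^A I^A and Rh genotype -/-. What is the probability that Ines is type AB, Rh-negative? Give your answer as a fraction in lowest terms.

Ines's father's ABO genotype from I^A I^A × I^A I^B: 1/2 I^A I^A, 1/2 I^A I^B.
Crossing each possibility with the mother I^A I^A and summing P(type AB): 1/2·0 + 1/2·1/2 = 1/4.
Similarly for Rh via the father's Rh distribution: P(Rh-) = 1/2.
Independent loci: 1/4 × 1/2 = 1/8.

1/8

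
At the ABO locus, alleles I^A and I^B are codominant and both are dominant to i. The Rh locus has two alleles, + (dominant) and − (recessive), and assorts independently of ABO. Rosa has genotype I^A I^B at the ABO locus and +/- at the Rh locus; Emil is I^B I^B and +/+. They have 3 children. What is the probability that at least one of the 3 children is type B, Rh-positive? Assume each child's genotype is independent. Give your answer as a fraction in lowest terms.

7/8

ABO cross I^A I^B × I^B I^B → 1/2 B, 1/2 AB.
Rh cross +/- × +/+ → 1 Rh+; so P(type B, Rh-positive) = 1/2 × 1 = 1/2 per child.
P(none) = (1/2)^3 = 1/8; P(at least one) = 1 − 1/8 = 7/8.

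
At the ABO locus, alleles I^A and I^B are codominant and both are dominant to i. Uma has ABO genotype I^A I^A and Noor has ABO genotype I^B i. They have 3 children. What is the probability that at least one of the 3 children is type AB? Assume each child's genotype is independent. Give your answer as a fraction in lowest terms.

7/8

ABO cross I^A I^A × I^B i → 1/2 A, 1/2 AB.
So P(type AB) = 1/2 per child.
P(none) = (1/2)^3 = 1/8; P(at least one) = 1 − 1/8 = 7/8.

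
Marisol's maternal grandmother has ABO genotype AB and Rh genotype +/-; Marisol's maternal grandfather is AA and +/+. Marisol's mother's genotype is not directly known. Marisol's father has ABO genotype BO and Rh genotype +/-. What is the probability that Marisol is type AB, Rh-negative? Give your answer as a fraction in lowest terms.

Marisol's mother's ABO genotype from AB × AA: 1/2 AA, 1/2 AB.
Crossing each possibility with the father BO and summing P(type AB): 1/2·1/2 + 1/2·1/4 = 3/8.
Similarly for Rh via the mother's Rh distribution: P(Rh-) = 1/8.
Independent loci: 3/8 × 1/8 = 3/64.

3/64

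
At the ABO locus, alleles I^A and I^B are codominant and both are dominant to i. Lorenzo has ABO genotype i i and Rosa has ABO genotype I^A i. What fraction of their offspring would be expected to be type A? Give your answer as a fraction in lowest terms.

ABO cross i i × I^A i → offspring phenotypes: 1/2 O, 1/2 A.
So P(type A) = 1/2.

1/2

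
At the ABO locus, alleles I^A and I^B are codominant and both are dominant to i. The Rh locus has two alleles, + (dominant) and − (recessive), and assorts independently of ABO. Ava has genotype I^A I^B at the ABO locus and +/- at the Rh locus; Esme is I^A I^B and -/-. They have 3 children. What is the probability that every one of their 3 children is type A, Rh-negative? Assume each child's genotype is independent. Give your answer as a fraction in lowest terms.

1/512

ABO cross I^A I^B × I^A I^B → 1/4 A, 1/4 B, 1/2 AB.
Rh cross +/- × -/- → 1/2 Rh+, 1/2 Rh-; so P(type A, Rh-negative) = 1/4 × 1/2 = 1/8 per child.
All 3 independent: (1/8)^3 = 1/512.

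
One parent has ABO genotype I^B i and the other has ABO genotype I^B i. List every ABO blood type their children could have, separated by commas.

O, B

Gametes from I^B i × I^B i give offspring ABO genotypes I^B I^B, I^B i, i i, i.e. phenotypes O, B.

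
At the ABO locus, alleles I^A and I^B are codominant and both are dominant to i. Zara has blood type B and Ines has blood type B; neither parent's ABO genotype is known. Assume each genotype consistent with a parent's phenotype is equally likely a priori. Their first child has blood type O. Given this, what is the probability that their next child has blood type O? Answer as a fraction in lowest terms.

1/4

Possible genotypes: Zara ∈ {I^B I^B, I^B i}; Ines ∈ {I^B I^B, I^B i}.
Weight each parental genotype pair by prior × P(type-O child):
  I^B i × I^B i: posterior weight 1; P(next child type O) = 1/4.
Weighted sum = 1/4.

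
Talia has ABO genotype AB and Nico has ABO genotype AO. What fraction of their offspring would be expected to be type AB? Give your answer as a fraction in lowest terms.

1/4

ABO cross AB × AO → offspring phenotypes: 1/2 A, 1/4 B, 1/4 AB.
So P(type AB) = 1/4.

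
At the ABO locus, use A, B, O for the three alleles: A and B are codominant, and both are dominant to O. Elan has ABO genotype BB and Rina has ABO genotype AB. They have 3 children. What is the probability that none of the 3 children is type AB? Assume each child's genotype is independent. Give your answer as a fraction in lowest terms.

ABO cross BB × AB → 1/2 B, 1/2 AB.
So P(type AB) = 1/2 per child.
P(not type AB) = 1/2 for one child; (1/2)^3 = 1/8.

1/8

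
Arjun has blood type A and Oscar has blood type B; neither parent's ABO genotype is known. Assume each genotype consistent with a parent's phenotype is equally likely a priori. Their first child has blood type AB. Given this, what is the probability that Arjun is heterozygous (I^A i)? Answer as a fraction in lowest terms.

Possible genotypes: Arjun ∈ {I^A I^A, I^A i}; Oscar ∈ {I^B I^B, I^B i}.
Weight each parental genotype pair by prior × P(type-AB child):
  I^A I^A × I^B I^B: posterior weight 4/9.
  I^A I^A × I^B i: posterior weight 2/9.
  I^A i × I^B I^B: posterior weight 2/9.
  I^A i × I^B i: posterior weight 1/9.
Sum the posterior weight over pairs where Arjun is I^A i: 1/3.

1/3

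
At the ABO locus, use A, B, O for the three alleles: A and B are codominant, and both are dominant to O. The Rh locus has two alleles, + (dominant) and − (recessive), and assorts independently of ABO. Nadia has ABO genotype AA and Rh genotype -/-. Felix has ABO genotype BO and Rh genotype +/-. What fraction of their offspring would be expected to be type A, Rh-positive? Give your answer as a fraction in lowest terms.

1/4

ABO cross AA × BO → offspring phenotypes: 1/2 A, 1/2 AB.
Rh cross -/- × +/- → 1/2 Rh+, 1/2 Rh-.
Independent loci: P(type A, Rh-positive) = 1/2 × 1/2 = 1/4.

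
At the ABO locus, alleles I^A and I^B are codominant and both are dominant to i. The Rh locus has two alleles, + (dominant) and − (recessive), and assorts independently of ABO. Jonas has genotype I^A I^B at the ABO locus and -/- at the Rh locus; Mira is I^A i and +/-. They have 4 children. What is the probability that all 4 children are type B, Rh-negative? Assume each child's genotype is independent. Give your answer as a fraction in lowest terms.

ABO cross I^A I^B × I^A i → 1/2 A, 1/4 B, 1/4 AB.
Rh cross -/- × +/- → 1/2 Rh+, 1/2 Rh-; so P(type B, Rh-negative) = 1/4 × 1/2 = 1/8 per child.
All 4 independent: (1/8)^4 = 1/4096.

1/4096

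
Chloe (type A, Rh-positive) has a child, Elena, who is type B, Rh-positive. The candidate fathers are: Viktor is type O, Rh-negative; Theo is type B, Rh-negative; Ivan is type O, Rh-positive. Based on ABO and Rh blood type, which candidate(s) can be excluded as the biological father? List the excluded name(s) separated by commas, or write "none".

A candidate is excluded only if no genotype consistent with his phenotype could produce a type B, Rh-positive child with a type A, Rh-positive mother.
Viktor (type O, Rh-): no genotype consistent with that phenotype can produce a type-B Rh+ child with a type-A mother.
Ivan (type O, Rh+): no genotype consistent with that phenotype can produce a type-B Rh+ child with a type-A mother.

Viktor, Ivan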